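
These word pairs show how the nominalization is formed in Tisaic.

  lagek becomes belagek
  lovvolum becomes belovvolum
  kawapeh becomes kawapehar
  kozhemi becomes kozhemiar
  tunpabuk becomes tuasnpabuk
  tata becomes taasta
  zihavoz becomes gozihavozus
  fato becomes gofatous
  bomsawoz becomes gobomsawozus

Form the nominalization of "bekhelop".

lagek and tunpabuk both end in -k yet inflect differently (belagek, tuasnpabuk), so the final letter is not what conditions the rule; the first letter is.
"bekhelop" begins with b-. The one such stem in the data (bomsawoz → gobomsawozus) adds go- … -us around the stem, so the same rule applies.
The other patterns: stems beginning with l- add the prefix be-; stems beginning with k- add -ar; stems beginning with t- insert -as- after the first vowel.
So bekhelop → gobekhelopus.

gobekhelopus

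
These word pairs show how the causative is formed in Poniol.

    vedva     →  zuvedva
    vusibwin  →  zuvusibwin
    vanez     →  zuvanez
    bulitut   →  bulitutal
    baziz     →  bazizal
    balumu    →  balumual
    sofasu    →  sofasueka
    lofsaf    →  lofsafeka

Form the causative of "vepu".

"vepu" begins with v-. The stems beginning with v- (vedva → zuvedva, vusibwin → zuvusibwin, vanez → zuvanez) add the prefix zu-.
So vepu → zuvepu.

zuvepu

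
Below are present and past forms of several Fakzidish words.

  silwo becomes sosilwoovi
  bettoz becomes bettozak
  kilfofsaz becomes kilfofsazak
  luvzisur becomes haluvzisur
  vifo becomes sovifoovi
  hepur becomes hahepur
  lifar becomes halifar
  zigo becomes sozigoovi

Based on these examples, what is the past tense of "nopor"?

hanopor

bettoz and vifo both have last vowel 'o' yet inflect differently (bettozak, sovifoovi), so the last vowel is not what conditions the rule; the final letter is.
"nopor" ends in -r. The stems ending in -r (luvzisur → haluvzisur, lifar → halifar, hepur → hahepur) add the prefix ha-.
The other patterns: stems ending in -z add -ak; stems ending in -o add so- … -ovi around the stem.
So nopor → hanopor.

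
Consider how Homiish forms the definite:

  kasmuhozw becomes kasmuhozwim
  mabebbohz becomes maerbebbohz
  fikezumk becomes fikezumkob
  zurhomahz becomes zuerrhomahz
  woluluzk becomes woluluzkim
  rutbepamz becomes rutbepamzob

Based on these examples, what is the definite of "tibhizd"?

woluluzk and fikezumk both end in -k yet inflect differently (woluluzkim, fikezumkob), so the final letter is not what conditions the rule; the second-to-last letter is.
"tibhizd" has second-to-last letter 'z'. The stems whose second-to-last letter is 'z' (woluluzk → woluluzkim, kasmuhozw → kasmuhozwim) add -im.
The other patterns: stems whose second-to-last letter is 'm' add -ob; stems whose second-to-last letter is 'h' insert -er- after the first vowel.
So tibhizd → tibhizdim.

tibhizdim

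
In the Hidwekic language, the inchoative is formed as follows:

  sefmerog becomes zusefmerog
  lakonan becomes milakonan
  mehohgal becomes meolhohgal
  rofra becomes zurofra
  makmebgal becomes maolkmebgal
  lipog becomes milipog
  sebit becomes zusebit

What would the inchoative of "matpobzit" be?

lipog and sefmerog both end in -g yet inflect differently (milipog, zusefmerog), so the final letter is not what conditions the rule; the first letter is.
"matpobzit" begins with m-. The stems beginning with m- (mehohgal → meolhohgal, makmebgal → maolkmebgal) insert -ol- after the first vowel.
The other patterns: stems beginning with l- add the prefix mi-; stems beginning with r- or s- add the prefix zu-.
So matpobzit → maoltpobzit.

maoltpobzit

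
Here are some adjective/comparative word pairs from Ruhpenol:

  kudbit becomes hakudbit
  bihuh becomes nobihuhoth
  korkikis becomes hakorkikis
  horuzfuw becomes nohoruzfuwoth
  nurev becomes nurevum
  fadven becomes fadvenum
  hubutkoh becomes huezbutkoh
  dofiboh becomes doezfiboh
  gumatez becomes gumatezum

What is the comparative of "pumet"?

"pumet" has last vowel 'e'. The stems whose last vowel is 'e' (gumatez → gumatezum, nurev → nurevum, fadven → fadvenum) add -um.
The other patterns: stems whose last vowel is 'i' add the prefix ha-; stems whose last vowel is 'u' add no- … -oth around the stem; stems whose last vowel is 'o' insert -ez- after the first vowel.
So pumet → pumetum.

pumetum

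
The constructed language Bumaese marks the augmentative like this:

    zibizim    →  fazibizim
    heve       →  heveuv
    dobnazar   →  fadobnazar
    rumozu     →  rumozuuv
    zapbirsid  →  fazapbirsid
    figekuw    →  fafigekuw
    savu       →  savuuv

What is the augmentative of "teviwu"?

figekuw and savu both have last vowel 'u' yet inflect differently (fafigekuw, savuuv), so the last vowel is not what conditions the rule; whether the stem ends in a vowel or a consonant is.
"teviwu" ends in a vowel. The stems ending in a vowel (heve → heveuv, savu → savuuv, rumozu → rumozuuv) add -uv.
So teviwu → teviwuuv.

teviwuuv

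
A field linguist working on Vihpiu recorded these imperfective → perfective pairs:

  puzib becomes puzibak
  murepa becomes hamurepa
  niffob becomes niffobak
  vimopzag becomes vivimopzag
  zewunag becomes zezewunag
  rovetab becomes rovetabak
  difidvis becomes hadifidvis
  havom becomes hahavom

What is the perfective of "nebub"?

nebubak

"nebub" ends in -b. The stems ending in -b (niffob → niffobak, rovetab → rovetabak, puzib → puzibak) add -ak.
The other patterns: stems ending in -g or -m repeat the first consonant+vowel as a prefix; stems ending in -a or -s add the prefix ha-.
So nebub → nebubak.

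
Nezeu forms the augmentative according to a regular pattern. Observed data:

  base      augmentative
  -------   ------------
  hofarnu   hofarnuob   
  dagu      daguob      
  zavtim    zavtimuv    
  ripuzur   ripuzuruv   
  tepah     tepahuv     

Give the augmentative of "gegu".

hofarnu and ripuzur both have last vowel 'u' yet inflect differently (hofarnuob, ripuzuruv), so the last vowel is not what conditions the rule; the final letter is.
"gegu" ends in -u. The stems ending in -u (hofarnu → hofarnuob, dagu → daguob) add -ob.
The other pattern: stems ending in -h, -m or -r add -uv.
So gegu → geguob.

geguob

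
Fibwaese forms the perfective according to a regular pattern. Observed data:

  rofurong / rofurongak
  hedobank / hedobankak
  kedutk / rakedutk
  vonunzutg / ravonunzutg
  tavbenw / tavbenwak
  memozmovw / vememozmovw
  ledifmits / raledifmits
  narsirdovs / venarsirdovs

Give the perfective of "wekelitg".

memozmovw and tavbenw both end in -w yet inflect differently (vememozmovw, tavbenwak), so the final letter is not what conditions the rule; the second-to-last letter is.
"wekelitg" has second-to-last letter 't'. The stems whose second-to-last letter is 't' (kedutk → rakedutk, vonunzutg → ravonunzutg, ledifmits → raledifmits) add the prefix ra-.
So wekelitg → rawekelitg.

rawekelitg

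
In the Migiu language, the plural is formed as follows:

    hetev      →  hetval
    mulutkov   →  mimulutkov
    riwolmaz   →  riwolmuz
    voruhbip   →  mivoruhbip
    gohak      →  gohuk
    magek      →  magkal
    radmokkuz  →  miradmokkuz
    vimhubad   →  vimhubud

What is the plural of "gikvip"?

gohak and magek both end in -k yet inflect differently (gohuk, magkal), so the final letter is not what conditions the rule; the last vowel is.
"gikvip" has last vowel 'i'. The one such stem in the data (voruhbip → mivoruhbip) adds the prefix mi-, so the same rule applies.
The other patterns: stems whose last vowel is 'a' change the last vowel to 'u'; stems whose last vowel is 'e' delete the last vowel and add -al.
So gikvip → migikvip.

migikvip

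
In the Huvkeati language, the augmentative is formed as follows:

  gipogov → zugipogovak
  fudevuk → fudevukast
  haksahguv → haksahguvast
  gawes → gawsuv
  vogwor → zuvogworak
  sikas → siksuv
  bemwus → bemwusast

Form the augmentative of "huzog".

zuhuzogak

haksahguv and gipogov both end in -v yet inflect differently (haksahguvast, zugipogovak), so the final letter is not what conditions the rule; the last vowel is.
"huzog" has last vowel 'o'. The stems whose last vowel is 'o' (gipogov → zugipogovak, vogwor → zuvogworak) add zu- … -ak around the stem.
So huzog → zuhuzogak.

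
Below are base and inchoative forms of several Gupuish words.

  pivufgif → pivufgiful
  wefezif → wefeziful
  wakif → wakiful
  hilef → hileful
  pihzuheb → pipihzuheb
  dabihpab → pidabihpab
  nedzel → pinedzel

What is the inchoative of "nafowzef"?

nafowzeful

hilef and pihzuheb both have last vowel 'e' yet inflect differently (hileful, pipihzuheb), so the last vowel is not what conditions the rule; the final letter is.
"nafowzef" ends in -f. The stems ending in -f (pivufgif → pivufgiful, wefezif → wefeziful, wakif → wakiful) add -ul.
So nafowzef → nafowzeful.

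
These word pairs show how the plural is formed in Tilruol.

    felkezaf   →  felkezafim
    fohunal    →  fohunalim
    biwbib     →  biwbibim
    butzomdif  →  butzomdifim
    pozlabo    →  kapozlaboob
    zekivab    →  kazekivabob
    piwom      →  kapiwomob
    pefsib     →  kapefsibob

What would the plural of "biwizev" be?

"biwizev" begins with b-. The stems beginning with b- (biwbib → biwbibim, butzomdif → butzomdifim) add -im.
The other pattern: stems beginning with p- or z- add ka- … -ob around the stem.
So biwizev → biwizevim.

biwizevim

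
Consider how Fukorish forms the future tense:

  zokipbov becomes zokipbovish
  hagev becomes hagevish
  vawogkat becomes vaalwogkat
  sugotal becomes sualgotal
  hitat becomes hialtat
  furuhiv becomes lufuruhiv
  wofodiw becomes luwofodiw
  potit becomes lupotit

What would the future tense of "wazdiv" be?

zokipbov and furuhiv both end in -v yet inflect differently (zokipbovish, lufuruhiv), so the final letter is not what conditions the rule; the last vowel is.
"wazdiv" has last vowel 'i'. The stems whose last vowel is 'i' (furuhiv → lufuruhiv, wofodiw → luwofodiw, potit → lupotit) add the prefix lu-.
The other patterns: stems whose last vowel is 'e' or 'o' add -ish; stems whose last vowel is 'a' insert -al- after the first vowel.
So wazdiv → luwazdiv.

luwazdiv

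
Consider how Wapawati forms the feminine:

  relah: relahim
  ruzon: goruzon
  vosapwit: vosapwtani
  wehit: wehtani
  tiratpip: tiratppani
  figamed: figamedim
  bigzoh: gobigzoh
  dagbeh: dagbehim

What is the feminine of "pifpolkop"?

gopifpolkop

bigzoh and dagbeh both end in -h yet inflect differently (gobigzoh, dagbehim), so the final letter is not what conditions the rule; the last vowel is.
"pifpolkop" has last vowel 'o'. The stems whose last vowel is 'o' (ruzon → goruzon, bigzoh → gobigzoh) add the prefix go-.
The other patterns: stems whose last vowel is 'i' delete the last vowel and add -ani; stems whose last vowel is 'a' or 'e' add -im.
So pifpolkop → gopifpolkop.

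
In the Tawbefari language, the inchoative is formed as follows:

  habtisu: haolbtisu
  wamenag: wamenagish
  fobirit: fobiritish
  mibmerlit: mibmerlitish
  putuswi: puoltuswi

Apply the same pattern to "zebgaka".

"zebgaka" ends in a vowel. The stems ending in a vowel (habtisu → haolbtisu, putuswi → puoltuswi) insert -ol- after the first vowel.
The other pattern: stems ending in a consonant add -ish.
So zebgaka → zeolbgaka.

zeolbgaka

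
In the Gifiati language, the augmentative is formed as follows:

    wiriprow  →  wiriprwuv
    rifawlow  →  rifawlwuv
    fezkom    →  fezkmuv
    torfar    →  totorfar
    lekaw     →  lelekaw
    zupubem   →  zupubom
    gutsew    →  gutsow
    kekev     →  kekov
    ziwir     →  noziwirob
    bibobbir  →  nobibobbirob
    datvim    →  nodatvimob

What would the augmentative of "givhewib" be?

nogivhewibob

wiriprow and lekaw both end in -w yet inflect differently (wiriprwuv, lelekaw), so the final letter is not what conditions the rule; the last vowel is.
"givhewib" has last vowel 'i'. The stems whose last vowel is 'i' (ziwir → noziwirob, bibobbir → nobibobbirob, datvim → nodatvimob) add no- … -ob around the stem.
The other patterns: stems whose last vowel is 'o' delete the last vowel and add -uv; stems whose last vowel is 'a' repeat the first consonant+vowel as a prefix; stems whose last vowel is 'e' change the last vowel to 'o'.
So givhewib → nogivhewibob.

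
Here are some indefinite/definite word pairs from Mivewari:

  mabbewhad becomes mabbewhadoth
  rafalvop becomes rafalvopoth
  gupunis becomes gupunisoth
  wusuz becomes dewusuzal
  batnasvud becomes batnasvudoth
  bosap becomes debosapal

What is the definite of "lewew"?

rafalvop and bosap both end in -p yet inflect differently (rafalvopoth, debosapal), so the final letter is not what conditions the rule; the number of vowels is.
"lewew" has 2 vowels. The stems with 2 vowels (wusuz → dewusuzal, bosap → debosapal) add de- … -al around the stem.
So lewew → delewewal.

delewewal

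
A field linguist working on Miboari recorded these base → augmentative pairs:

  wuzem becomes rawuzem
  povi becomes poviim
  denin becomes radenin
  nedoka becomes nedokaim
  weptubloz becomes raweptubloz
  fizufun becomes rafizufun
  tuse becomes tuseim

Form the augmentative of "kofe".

kofeim

wuzem and tuse both have last vowel 'e' yet inflect differently (rawuzem, tuseim), so the last vowel is not what conditions the rule; whether the stem ends in a vowel or a consonant is.
"kofe" ends in a vowel. The stems ending in a vowel (tuse → tuseim, povi → poviim, nedoka → nedokaim) add -im.
So kofe → kofeim.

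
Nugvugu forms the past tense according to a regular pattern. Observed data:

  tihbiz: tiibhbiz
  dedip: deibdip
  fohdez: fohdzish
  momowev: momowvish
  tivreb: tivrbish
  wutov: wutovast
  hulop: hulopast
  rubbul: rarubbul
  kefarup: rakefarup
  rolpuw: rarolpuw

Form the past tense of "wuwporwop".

"wuwporwop" has last vowel 'o'. The stems whose last vowel is 'o' (wutov → wutovast, hulop → hulopast) add -ast.
So wuwporwop → wuwporwopast.

wuwporwopast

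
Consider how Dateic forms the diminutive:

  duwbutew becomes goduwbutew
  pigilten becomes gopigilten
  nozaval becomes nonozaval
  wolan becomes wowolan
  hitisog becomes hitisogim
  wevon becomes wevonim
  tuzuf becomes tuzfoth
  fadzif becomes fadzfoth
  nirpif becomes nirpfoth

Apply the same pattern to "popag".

pigilten and wolan both end in -n yet inflect differently (gopigilten, wowolan), so the final letter is not what conditions the rule; the last vowel is.
"popag" has last vowel 'a'. The stems whose last vowel is 'a' (nozaval → nonozaval, wolan → wowolan) repeat the first consonant+vowel as a prefix.
The other patterns: stems whose last vowel is 'e' add the prefix go-; stems whose last vowel is 'o' add -im; stems whose last vowel is 'i' or 'u' delete the last vowel and add -oth.
So popag → popopag.

popopag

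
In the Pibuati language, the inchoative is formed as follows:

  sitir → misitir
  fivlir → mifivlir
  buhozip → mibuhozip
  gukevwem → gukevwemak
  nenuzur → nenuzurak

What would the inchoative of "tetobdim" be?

mitetobdim

sitir and nenuzur both end in -r yet inflect differently (misitir, nenuzurak), so the final letter is not what conditions the rule; the last vowel is.
"tetobdim" has last vowel 'i'. The stems whose last vowel is 'i' (sitir → misitir, fivlir → mifivlir, buhozip → mibuhozip) add the prefix mi-.
The other pattern: stems whose last vowel is 'e' or 'u' add -ak.
So tetobdim → mitetobdim.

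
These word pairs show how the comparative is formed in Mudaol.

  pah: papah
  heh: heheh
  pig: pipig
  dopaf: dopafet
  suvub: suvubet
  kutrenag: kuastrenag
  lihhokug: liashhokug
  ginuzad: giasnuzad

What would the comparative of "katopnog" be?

pig and kutrenag both end in -g yet inflect differently (pipig, kuastrenag), so the final letter is not what conditions the rule; the number of vowels is.
"katopnog" has 3 vowels. The stems with 3 vowels (kutrenag → kuastrenag, lihhokug → liashhokug, ginuzad → giasnuzad) insert -as- after the first vowel.
The other patterns: stems with 1 vowel repeat the first consonant+vowel as a prefix; stems with 2 vowels add -et.
So katopnog → kaastopnog.

kaastopnog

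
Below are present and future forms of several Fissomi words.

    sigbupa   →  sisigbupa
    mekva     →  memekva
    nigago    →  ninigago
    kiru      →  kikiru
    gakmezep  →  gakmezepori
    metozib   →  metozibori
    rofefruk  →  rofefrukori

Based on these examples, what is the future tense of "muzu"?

kiru and rofefruk both have last vowel 'u' yet inflect differently (kikiru, rofefrukori), so the last vowel is not what conditions the rule; whether the stem ends in a vowel or a consonant is.
"muzu" ends in a vowel. The stems ending in a vowel (sigbupa → sisigbupa, mekva → memekva, nigago → ninigago) repeat the first consonant+vowel as a prefix.
The other pattern: stems ending in a consonant add -ori.
So muzu → mumuzu.

mumuzu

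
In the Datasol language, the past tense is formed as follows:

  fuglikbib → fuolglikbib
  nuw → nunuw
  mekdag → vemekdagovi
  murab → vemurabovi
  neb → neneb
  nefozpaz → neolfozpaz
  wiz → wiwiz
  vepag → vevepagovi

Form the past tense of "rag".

neb and murab both end in -b yet inflect differently (neneb, vemurabovi), so the final letter is not what conditions the rule; the number of vowels is.
"rag" has 1 vowel. The stems with 1 vowel (wiz → wiwiz, nuw → nunuw, neb → neneb) repeat the first consonant+vowel as a prefix.
So rag → rarag.

rarag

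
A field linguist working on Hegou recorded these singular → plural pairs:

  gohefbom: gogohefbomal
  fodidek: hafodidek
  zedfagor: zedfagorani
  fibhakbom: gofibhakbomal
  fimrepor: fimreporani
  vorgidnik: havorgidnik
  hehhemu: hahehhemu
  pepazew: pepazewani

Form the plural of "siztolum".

fibhakbom and zedfagor both have last vowel 'o' yet inflect differently (gofibhakbomal, zedfagorani), so the last vowel is not what conditions the rule; the final letter is.
"siztolum" ends in -m. The stems ending in -m (fibhakbom → gofibhakbomal, gohefbom → gogohefbomal) add go- … -al around the stem.
The other patterns: stems ending in -k or -u add the prefix ha-; stems ending in -r or -w add -ani.
So siztolum → gosiztolumal.

gosiztolumal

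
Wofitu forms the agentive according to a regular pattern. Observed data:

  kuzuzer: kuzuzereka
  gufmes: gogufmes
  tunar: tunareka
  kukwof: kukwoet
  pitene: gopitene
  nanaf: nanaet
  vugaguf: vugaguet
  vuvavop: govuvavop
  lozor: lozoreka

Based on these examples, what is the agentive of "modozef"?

modozeet

kukwof and lozor both have last vowel 'o' yet inflect differently (kukwoet, lozoreka), so the last vowel is not what conditions the rule; the final letter is.
"modozef" ends in -f. The stems ending in -f (vugaguf → vugaguet, nanaf → nanaet, kukwof → kukwoet) drop the final letter and add -et.
So modozef → modozeet.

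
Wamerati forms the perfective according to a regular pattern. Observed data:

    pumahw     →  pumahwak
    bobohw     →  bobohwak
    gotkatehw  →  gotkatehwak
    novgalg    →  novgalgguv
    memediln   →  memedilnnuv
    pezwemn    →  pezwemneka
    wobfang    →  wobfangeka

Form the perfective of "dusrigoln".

dusrigolnnuv

memediln and pezwemn both end in -n yet inflect differently (memedilnnuv, pezwemneka), so the final letter is not what conditions the rule; the second-to-last letter is.
"dusrigoln" has second-to-last letter 'l'. The stems whose second-to-last letter is 'l' (novgalg → novgalgguv, memediln → memedilnnuv) double the final consonant and add -uv.
So dusrigoln → dusrigolnnuv.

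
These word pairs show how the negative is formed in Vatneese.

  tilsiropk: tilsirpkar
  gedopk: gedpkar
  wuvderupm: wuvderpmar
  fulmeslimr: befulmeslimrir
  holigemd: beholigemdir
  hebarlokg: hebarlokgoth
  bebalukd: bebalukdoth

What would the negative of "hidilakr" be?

"hidilakr" has second-to-last letter 'k'. The stems whose second-to-last letter is 'k' (hebarlokg → hebarlokgoth, bebalukd → bebalukdoth) add -oth.
So hidilakr → hidilakroth.

hidilakroth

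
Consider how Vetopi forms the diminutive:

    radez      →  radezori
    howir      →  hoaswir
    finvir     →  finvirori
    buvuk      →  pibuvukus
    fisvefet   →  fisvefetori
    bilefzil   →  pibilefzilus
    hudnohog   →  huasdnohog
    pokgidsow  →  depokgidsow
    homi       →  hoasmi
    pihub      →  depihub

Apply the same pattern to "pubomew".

howir and finvir both end in -r yet inflect differently (hoaswir, finvirori), so the final letter is not what conditions the rule; the first letter is.
"pubomew" begins with p-. The stems beginning with p- (pihub → depihub, pokgidsow → depokgidsow) add the prefix de-.
So pubomew → depubomew.

depubomew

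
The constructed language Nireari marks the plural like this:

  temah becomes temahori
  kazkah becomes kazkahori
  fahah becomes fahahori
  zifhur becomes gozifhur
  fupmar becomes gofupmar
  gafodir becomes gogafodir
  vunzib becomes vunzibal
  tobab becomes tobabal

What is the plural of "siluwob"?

temah and fupmar both have last vowel 'a' yet inflect differently (temahori, gofupmar), so the last vowel is not what conditions the rule; the final letter is.
"siluwob" ends in -b. The stems ending in -b (vunzib → vunzibal, tobab → tobabal) add -al.
So siluwob → siluwobal.

siluwobal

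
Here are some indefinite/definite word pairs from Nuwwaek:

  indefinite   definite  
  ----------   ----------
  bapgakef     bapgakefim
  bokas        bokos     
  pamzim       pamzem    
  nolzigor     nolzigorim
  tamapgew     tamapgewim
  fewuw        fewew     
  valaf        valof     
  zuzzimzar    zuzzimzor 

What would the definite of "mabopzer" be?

valaf and bapgakef both end in -f yet inflect differently (valof, bapgakefim), so the final letter is not what conditions the rule; the last vowel is.
"mabopzer" has last vowel 'e'. The stems whose last vowel is 'e' (bapgakef → bapgakefim, tamapgew → tamapgewim) add -im.
So mabopzer → mabopzerim.

mabopzerim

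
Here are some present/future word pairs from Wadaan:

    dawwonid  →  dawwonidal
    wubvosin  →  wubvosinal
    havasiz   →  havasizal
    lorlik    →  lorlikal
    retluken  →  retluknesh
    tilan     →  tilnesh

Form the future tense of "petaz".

wubvosin and retluken both end in -n yet inflect differently (wubvosinal, retluknesh), so the final letter is not what conditions the rule; the last vowel is.
"petaz" has last vowel 'a'. The one such stem in the data (tilan → tilnesh) deletes the last vowel and adds -esh (as does retluken), so the same rule applies.
The other pattern: stems whose last vowel is 'i' add -al.
So petaz → petzesh.

petzesh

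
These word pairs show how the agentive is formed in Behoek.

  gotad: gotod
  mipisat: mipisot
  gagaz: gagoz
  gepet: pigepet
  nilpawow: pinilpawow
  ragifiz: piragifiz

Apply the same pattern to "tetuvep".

pitetuvep

mipisat and gepet both end in -t yet inflect differently (mipisot, pigepet), so the final letter is not what conditions the rule; the last vowel is.
"tetuvep" has last vowel 'e'. The one such stem in the data (gepet → pigepet) adds the prefix pi-, so the same rule applies.
The other pattern: stems whose last vowel is 'a' change the last vowel to 'o'.
So tetuvep → pitetuvep.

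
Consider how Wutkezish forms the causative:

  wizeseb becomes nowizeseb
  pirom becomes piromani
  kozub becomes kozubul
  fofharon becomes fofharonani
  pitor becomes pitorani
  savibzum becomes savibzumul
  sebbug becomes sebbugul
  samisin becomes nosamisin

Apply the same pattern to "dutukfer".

nodutukfer

pirom and savibzum both end in -m yet inflect differently (piromani, savibzumul), so the final letter is not what conditions the rule; the last vowel is.
"dutukfer" has last vowel 'e'. The one such stem in the data (wizeseb → nowizeseb) adds the prefix no-, so the same rule applies.
So dutukfer → nodutukfer.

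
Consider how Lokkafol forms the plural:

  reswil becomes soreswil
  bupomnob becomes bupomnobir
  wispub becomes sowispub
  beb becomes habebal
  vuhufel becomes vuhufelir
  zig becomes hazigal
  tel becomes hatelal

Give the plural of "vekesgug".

"vekesgug" has 3 vowels. The stems with 3 vowels (vuhufel → vuhufelir, bupomnob → bupomnobir) add -ir.
The other patterns: stems with 1 vowel add ha- … -al around the stem; stems with 2 vowels add the prefix so-.
So vekesgug → vekesgugir.

vekesgugir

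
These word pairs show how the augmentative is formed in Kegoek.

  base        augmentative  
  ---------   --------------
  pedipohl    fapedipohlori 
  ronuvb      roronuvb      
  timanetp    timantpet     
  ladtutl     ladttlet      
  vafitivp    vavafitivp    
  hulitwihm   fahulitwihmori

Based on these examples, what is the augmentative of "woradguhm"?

faworadguhmori

"woradguhm" has second-to-last letter 'h'. The stems whose second-to-last letter is 'h' (pedipohl → fapedipohlori, hulitwihm → fahulitwihmori) add fa- … -ori around the stem.
The other patterns: stems whose second-to-last letter is 'v' repeat the first consonant+vowel as a prefix; stems whose second-to-last letter is 't' delete the last vowel and add -et.
So woradguhm → faworadguhmori.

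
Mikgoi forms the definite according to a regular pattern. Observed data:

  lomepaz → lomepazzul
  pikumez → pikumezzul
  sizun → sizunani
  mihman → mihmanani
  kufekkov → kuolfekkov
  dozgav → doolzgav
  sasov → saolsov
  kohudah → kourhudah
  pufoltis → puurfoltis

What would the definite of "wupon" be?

wuponani

"wupon" ends in -n. The stems ending in -n (sizun → sizunani, mihman → mihmanani) add -ani.
The other patterns: stems ending in -z double the final consonant and add -ul; stems ending in -v insert -ol- after the first vowel; stems ending in -h or -s insert -ur- after the first vowel.
So wupon → wuponani.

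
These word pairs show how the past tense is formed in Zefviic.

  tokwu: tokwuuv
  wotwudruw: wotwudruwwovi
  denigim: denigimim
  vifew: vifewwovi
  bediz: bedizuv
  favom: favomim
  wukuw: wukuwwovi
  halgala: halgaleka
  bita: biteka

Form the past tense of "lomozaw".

"lomozaw" ends in -w. The stems ending in -w (wotwudruw → wotwudruwwovi, wukuw → wukuwwovi, vifew → vifewwovi) double the final consonant and add -ovi.
So lomozaw → lomozawwovi.

lomozawwovi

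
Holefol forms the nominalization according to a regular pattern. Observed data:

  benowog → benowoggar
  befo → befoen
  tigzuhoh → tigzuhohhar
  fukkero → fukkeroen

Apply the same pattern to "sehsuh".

tigzuhoh and befo both have last vowel 'o' yet inflect differently (tigzuhohhar, befoen), so the last vowel is not what conditions the rule; whether the stem ends in a vowel or a consonant is.
"sehsuh" ends in a consonant. The stems ending in a consonant (tigzuhoh → tigzuhohhar, benowog → benowoggar) double the final consonant and add -ar.
The other pattern: stems ending in a vowel add -en.
So sehsuh → sehsuhhar.

sehsuhhar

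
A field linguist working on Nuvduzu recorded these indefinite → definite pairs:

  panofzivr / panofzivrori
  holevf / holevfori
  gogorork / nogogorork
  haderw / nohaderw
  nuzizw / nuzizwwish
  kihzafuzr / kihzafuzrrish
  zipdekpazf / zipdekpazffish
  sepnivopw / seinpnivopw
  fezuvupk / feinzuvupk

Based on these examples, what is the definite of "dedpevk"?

haderw and nuzizw both end in -w yet inflect differently (nohaderw, nuzizwwish), so the final letter is not what conditions the rule; the second-to-last letter is.
"dedpevk" has second-to-last letter 'v'. The stems whose second-to-last letter is 'v' (panofzivr → panofzivrori, holevf → holevfori) add -ori.
The other patterns: stems whose second-to-last letter is 'r' add the prefix no-; stems whose second-to-last letter is 'z' double the final consonant and add -ish; stems whose second-to-last letter is 'p' insert -in- after the first vowel.
So dedpevk → dedpevkori.

dedpevkori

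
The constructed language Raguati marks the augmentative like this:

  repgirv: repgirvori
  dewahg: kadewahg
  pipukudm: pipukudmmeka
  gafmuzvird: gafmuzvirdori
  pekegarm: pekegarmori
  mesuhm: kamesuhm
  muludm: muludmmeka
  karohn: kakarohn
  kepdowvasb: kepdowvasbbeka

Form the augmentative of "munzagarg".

munzagargori

"munzagarg" has second-to-last letter 'r'. The stems whose second-to-last letter is 'r' (gafmuzvird → gafmuzvirdori, repgirv → repgirvori, pekegarm → pekegarmori) add -ori.
The other patterns: stems whose second-to-last letter is 'h' add the prefix ka-; stems whose second-to-last letter is 'd' or 's' double the final consonant and add -eka.
So munzagarg → munzagargori.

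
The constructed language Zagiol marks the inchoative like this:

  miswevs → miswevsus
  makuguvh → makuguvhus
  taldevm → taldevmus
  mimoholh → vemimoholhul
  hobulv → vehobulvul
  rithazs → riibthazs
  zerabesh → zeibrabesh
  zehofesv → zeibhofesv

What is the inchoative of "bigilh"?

makuguvh and mimoholh both end in -h yet inflect differently (makuguvhus, vemimoholhul), so the final letter is not what conditions the rule; the second-to-last letter is.
"bigilh" has second-to-last letter 'l'. The stems whose second-to-last letter is 'l' (mimoholh → vemimoholhul, hobulv → vehobulvul) add ve- … -ul around the stem.
The other patterns: stems whose second-to-last letter is 'v' add -us; stems whose second-to-last letter is 's' or 'z' insert -ib- after the first vowel.
So bigilh → vebigilhul.

vebigilhul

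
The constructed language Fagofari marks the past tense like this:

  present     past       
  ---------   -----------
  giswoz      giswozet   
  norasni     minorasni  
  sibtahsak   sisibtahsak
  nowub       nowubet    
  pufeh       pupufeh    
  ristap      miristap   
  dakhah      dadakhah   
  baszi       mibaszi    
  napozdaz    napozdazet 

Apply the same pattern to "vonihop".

dakhah and napozdaz both have last vowel 'a' yet inflect differently (dadakhah, napozdazet), so the last vowel is not what conditions the rule; the final letter is.
"vonihop" ends in -p. The one such stem in the data (ristap → miristap) adds the prefix mi-, so the same rule applies.
So vonihop → mivonihop.

mivonihop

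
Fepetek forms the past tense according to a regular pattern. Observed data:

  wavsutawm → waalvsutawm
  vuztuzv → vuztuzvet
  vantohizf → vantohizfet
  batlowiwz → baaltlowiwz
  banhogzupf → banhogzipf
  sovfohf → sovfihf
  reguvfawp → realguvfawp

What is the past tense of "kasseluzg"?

kasseluzget

vantohizf and sovfohf both end in -f yet inflect differently (vantohizfet, sovfihf), so the final letter is not what conditions the rule; the second-to-last letter is.
"kasseluzg" has second-to-last letter 'z'. The stems whose second-to-last letter is 'z' (vantohizf → vantohizfet, vuztuzv → vuztuzvet) add -et.
The other patterns: stems whose second-to-last letter is 'w' insert -al- after the first vowel; stems whose second-to-last letter is 'h' or 'p' change the last vowel to 'i'.
So kasseluzg → kasseluzget.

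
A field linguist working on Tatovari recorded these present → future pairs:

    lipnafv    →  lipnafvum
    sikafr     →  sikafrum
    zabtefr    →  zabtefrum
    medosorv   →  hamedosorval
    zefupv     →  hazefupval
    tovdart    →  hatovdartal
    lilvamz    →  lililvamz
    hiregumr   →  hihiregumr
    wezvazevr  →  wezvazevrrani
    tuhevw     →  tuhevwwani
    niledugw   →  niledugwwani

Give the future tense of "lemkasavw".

"lemkasavw" has second-to-last letter 'v'. The stems whose second-to-last letter is 'v' (wezvazevr → wezvazevrrani, tuhevw → tuhevwwani) double the final consonant and add -ani.
The other patterns: stems whose second-to-last letter is 'f' add -um; stems whose second-to-last letter is 'p' or 'r' add ha- … -al around the stem; stems whose second-to-last letter is 'm' repeat the first consonant+vowel as a prefix.
So lemkasavw → lemkasavwwani.

lemkasavwwani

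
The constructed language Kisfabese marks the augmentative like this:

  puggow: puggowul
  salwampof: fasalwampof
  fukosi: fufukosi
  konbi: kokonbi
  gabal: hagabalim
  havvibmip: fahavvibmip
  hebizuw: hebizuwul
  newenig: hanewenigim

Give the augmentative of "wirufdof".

fawirufdof

havvibmip and fukosi both have last vowel 'i' yet inflect differently (fahavvibmip, fufukosi), so the last vowel is not what conditions the rule; the final letter is.
"wirufdof" ends in -f. The one such stem in the data (salwampof → fasalwampof) adds the prefix fa-, so the same rule applies.
So wirufdof → fawirufdof.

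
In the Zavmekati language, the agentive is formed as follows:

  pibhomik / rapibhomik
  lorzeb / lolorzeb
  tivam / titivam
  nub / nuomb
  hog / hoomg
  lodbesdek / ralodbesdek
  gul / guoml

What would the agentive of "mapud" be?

mamapud

nub and lorzeb both end in -b yet inflect differently (nuomb, lolorzeb), so the final letter is not what conditions the rule; the number of vowels is.
"mapud" has 2 vowels. The stems with 2 vowels (tivam → titivam, lorzeb → lolorzeb) repeat the first consonant+vowel as a prefix.
So mapud → mamapud.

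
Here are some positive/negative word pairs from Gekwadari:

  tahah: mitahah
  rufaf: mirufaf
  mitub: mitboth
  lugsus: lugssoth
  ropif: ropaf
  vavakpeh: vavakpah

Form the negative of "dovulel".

rufaf and ropif both end in -f yet inflect differently (mirufaf, ropaf), so the final letter is not what conditions the rule; the last vowel is.
"dovulel" has last vowel 'e'. The one such stem in the data (vavakpeh → vavakpah) changes the last vowel to 'a' (as does ropif), so the same rule applies.
The other patterns: stems whose last vowel is 'a' add the prefix mi-; stems whose last vowel is 'u' delete the last vowel and add -oth.
So dovulel → dovulal.

dovulal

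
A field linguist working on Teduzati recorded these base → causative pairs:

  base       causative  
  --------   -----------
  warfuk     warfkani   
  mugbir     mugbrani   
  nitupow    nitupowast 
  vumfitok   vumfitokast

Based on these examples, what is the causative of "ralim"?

warfuk and vumfitok both end in -k yet inflect differently (warfkani, vumfitokast), so the final letter is not what conditions the rule; the number of vowels is.
"ralim" has 2 vowels. The stems with 2 vowels (warfuk → warfkani, mugbir → mugbrani) delete the last vowel and add -ani.
So ralim → ralmani.

ralmani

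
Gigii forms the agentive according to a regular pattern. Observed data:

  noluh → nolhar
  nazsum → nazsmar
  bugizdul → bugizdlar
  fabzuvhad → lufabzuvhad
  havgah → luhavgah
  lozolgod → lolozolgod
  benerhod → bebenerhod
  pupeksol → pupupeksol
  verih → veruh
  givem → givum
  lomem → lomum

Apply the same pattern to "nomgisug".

noluh and havgah both end in -h yet inflect differently (nolhar, luhavgah), so the final letter is not what conditions the rule; the last vowel is.
"nomgisug" has last vowel 'u'. The stems whose last vowel is 'u' (noluh → nolhar, nazsum → nazsmar, bugizdul → bugizdlar) delete the last vowel and add -ar.
So nomgisug → nomgisgar.

nomgisgar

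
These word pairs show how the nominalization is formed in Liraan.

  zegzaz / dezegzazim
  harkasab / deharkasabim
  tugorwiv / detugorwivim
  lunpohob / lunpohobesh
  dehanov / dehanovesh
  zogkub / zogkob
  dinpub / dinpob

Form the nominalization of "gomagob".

gomagobesh

harkasab and lunpohob both end in -b yet inflect differently (deharkasabim, lunpohobesh), so the final letter is not what conditions the rule; the last vowel is.
"gomagob" has last vowel 'o'. The stems whose last vowel is 'o' (lunpohob → lunpohobesh, dehanov → dehanovesh) add -esh.
So gomagob → gomagobesh.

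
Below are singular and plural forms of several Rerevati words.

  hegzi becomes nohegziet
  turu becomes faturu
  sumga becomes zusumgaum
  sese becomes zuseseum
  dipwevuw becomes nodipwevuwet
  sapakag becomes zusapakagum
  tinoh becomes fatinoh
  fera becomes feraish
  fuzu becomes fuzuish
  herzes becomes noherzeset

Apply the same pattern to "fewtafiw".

fewtafiwish

fuzu and turu both end in -u yet inflect differently (fuzuish, faturu), so the final letter is not what conditions the rule; the first letter is.
"fewtafiw" begins with f-. The stems beginning with f- (fera → feraish, fuzu → fuzuish) add -ish.
So fewtafiw → fewtafiwish.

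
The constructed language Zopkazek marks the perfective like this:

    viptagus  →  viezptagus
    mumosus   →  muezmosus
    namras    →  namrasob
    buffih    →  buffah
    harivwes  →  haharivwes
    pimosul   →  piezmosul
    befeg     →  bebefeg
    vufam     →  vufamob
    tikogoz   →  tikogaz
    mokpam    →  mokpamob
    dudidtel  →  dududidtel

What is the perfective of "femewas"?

namras and harivwes both end in -s yet inflect differently (namrasob, haharivwes), so the final letter is not what conditions the rule; the last vowel is.
"femewas" has last vowel 'a'. The stems whose last vowel is 'a' (vufam → vufamob, mokpam → mokpamob, namras → namrasob) add -ob.
The other patterns: stems whose last vowel is 'e' repeat the first consonant+vowel as a prefix; stems whose last vowel is 'u' insert -ez- after the first vowel; stems whose last vowel is 'i' or 'o' change the last vowel to 'a'.
So femewas → femewasob.

femewasob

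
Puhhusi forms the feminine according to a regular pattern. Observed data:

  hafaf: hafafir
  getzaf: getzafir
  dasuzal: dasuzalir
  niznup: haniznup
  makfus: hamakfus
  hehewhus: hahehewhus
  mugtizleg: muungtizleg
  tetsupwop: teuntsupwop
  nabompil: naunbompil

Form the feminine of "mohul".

niznup and tetsupwop both end in -p yet inflect differently (haniznup, teuntsupwop), so the final letter is not what conditions the rule; the last vowel is.
"mohul" has last vowel 'u'. The stems whose last vowel is 'u' (niznup → haniznup, makfus → hamakfus, hehewhus → hahehewhus) add the prefix ha-.
The other patterns: stems whose last vowel is 'a' add -ir; stems whose last vowel is 'e', 'i' or 'o' insert -un- after the first vowel.
So mohul → hamohul.

hamohul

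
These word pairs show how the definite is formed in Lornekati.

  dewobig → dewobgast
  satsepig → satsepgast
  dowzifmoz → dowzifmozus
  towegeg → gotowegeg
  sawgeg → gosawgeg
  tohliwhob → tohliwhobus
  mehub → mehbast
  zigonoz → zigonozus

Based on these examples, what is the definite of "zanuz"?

sawgeg and satsepig both end in -g yet inflect differently (gosawgeg, satsepgast), so the final letter is not what conditions the rule; the last vowel is.
"zanuz" has last vowel 'u'. The one such stem in the data (mehub → mehbast) deletes the last vowel and adds -ast (as do satsepig, dewobig), so the same rule applies.
So zanuz → zanzast.

zanzast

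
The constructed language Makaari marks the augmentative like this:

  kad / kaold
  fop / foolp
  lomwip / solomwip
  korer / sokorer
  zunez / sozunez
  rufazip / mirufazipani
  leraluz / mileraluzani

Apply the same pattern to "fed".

feold

fop and lomwip both end in -p yet inflect differently (foolp, solomwip), so the final letter is not what conditions the rule; the number of vowels is.
"fed" has 1 vowel. The stems with 1 vowel (kad → kaold, fop → foolp) insert -ol- after the first vowel.
The other patterns: stems with 2 vowels add the prefix so-; stems with 3 vowels add mi- … -ani around the stem.
So fed → feold.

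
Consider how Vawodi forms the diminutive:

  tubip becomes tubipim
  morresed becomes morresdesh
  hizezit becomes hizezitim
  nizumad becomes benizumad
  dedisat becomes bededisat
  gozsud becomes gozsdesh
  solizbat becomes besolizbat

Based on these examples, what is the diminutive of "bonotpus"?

dedisat and hizezit both end in -t yet inflect differently (bededisat, hizezitim), so the final letter is not what conditions the rule; the last vowel is.
"bonotpus" has last vowel 'u'. The one such stem in the data (gozsud → gozsdesh) deletes the last vowel and adds -esh (as does morresed), so the same rule applies.
The other patterns: stems whose last vowel is 'a' add the prefix be-; stems whose last vowel is 'i' add -im.
So bonotpus → bonotpsesh.

bonotpsesh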